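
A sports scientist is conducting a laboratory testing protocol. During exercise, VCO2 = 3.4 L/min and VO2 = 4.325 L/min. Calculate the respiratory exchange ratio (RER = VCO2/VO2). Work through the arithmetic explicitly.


RER = VCO2 / VO2
= 3.4 / 4.325
= 0.7861

0.7861


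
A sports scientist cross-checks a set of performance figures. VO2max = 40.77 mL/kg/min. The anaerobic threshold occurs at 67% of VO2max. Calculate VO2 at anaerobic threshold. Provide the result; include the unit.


AT fraction = 67 / 100 = 0.67
AT VO2 = 40.77 * 0.67
= 27.32 mL/kg/min

27.32 mL/kg/min


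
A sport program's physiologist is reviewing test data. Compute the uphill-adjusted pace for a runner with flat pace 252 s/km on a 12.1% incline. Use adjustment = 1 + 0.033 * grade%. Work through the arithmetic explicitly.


Adjustment factor = 1 + 0.033 * 12.1 = 1.3993
Grade-adjusted pace = 252 * 1.3993 = 352.62 s/km

352.62 s/km


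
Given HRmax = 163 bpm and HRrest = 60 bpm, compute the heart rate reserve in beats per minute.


Heart rate reserve = maximum HR minus resting HR
HRR = 163 - 60 = 103 bpm

103 bpm


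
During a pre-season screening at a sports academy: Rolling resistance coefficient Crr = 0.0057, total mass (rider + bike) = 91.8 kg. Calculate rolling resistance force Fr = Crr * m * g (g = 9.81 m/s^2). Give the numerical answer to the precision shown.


Fr = Crr * m * g
= 0.0057 * 91.8 * 9.81
= 5.133 N

5.133 N


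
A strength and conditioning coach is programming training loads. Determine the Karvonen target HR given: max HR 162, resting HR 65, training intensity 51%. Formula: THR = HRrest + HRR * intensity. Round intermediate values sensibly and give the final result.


HRR = HRmax - HRrest = 162 - 65 = 97
THR = 65 + 97 * 0.51
= 114.47 bpm

114.47 bpm


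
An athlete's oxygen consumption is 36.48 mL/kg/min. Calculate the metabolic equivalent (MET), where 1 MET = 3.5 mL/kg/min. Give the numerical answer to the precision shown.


MET = VO2 / 3.5
= 36.48 / 3.5
= 10.42 METs

10.42 METs


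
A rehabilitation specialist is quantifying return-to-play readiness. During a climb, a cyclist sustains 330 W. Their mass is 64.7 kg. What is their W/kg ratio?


Power-to-weight = 330 W / 64.7 kg
= 5.1 W/kg

5.1 W/kg


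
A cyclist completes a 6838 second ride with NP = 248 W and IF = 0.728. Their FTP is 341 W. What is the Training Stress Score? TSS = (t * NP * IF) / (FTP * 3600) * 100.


t * NP * IF = 6838 * 248 * 0.728 = 1234559.872
FTP * 3600 = 1227600
TSS = (1234559.872 / 1227600) * 100 = 100.57

100.57 TSS


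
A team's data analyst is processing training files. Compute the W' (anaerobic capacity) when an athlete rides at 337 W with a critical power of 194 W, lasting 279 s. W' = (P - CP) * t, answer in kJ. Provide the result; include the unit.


Above-CP power = 143 W
Duration = 279 s
W' = 143 * 279 = 39897 J
Convert: 39897 / 1000 = 39.897 kJ

39.897 kJ


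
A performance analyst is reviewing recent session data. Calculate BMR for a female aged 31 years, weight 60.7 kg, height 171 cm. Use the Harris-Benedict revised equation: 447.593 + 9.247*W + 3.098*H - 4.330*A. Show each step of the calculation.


Substituting values:
W term = 9.247 * 60.7 = 561.2929
H term = 3.098 * 171 = 529.758
A term = 4.330 * 31 = 134.23
BMR = 1404.41 kcal/day

1404.41 kcal/day


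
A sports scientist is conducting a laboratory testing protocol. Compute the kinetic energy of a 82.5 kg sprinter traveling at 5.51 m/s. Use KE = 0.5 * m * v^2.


Velocity squared = 30.3601
KE = 0.5 * 82.5 * 30.3601 = 1252.35 J

1252.35 J


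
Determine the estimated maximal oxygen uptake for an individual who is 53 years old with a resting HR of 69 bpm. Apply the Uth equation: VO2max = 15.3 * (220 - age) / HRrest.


HRmax = 220 - 53 = 167
VO2max = 15.3 * (167 / 69)
= 15.3 * 2.4203
= 37.03 mL/kg/min

37.03 mL/kg/min


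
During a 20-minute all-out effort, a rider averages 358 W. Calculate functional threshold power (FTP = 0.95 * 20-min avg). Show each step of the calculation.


FTP = 0.95 * 358
= 340.1 W

340.1 W


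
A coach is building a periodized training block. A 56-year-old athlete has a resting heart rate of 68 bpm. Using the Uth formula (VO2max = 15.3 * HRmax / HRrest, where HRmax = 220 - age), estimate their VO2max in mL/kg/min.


HRmax = 220 - 56 = 164 bpm
Ratio = HRmax / HRrest = 164 / 68 = 2.4118
VO2max = 15.3 * 2.4118 = 36.9 mL/kg/min

36.9 mL/kg/min


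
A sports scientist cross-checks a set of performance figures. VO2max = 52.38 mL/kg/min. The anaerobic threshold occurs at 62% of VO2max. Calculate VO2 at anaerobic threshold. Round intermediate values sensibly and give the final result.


AT fraction = 62 / 100 = 0.62
AT VO2 = 52.38 * 0.62
= 32.48 mL/kg/min

32.48 mL/kg/min


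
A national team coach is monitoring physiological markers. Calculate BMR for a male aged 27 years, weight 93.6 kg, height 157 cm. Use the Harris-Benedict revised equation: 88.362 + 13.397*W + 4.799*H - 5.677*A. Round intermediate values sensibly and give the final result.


Substituting values:
W term = 13.397 * 93.6 = 1253.9592
H term = 4.799 * 157 = 753.443
A term = 5.677 * 27 = 153.279
BMR = 1942.49 kcal/day

1942.49 kcal/day


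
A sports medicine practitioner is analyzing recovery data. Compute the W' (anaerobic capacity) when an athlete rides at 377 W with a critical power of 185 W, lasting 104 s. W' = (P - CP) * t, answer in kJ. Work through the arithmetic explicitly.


Above-CP power = 192 W
Duration = 104 s
W' = 192 * 104 = 19968 J
Convert: 19968 / 1000 = 19.968 kJ

19.968 kJ


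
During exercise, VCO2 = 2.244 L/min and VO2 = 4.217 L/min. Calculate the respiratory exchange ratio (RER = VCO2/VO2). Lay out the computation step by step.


RER = VCO2 / VO2
= 2.244 / 4.217
= 0.5321

0.5321


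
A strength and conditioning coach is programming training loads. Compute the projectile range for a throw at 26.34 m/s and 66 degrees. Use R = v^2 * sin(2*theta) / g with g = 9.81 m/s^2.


Two times the angle = 132 degrees
sin(132) = 0.743145
R = 693.7956 * 0.743145 / 9.81 = 52.558 m

52.558 m


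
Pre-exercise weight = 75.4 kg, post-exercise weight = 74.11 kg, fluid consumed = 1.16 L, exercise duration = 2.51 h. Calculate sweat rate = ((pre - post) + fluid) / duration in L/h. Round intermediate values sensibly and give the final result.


Weight loss = 75.4 - 74.11 = 1.29 kg (approx L)
Total sweat = 1.29 + 1.16 = 2.45 L
Sweat rate = 2.45 / 2.51 = 0.976 L/h

0.976 L/h


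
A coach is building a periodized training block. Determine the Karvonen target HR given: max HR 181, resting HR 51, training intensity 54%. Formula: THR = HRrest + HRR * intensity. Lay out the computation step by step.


HRR = HRmax - HRrest = 181 - 51 = 130
THR = 51 + 130 * 0.54
= 121.2 bpm

121.2 bpm


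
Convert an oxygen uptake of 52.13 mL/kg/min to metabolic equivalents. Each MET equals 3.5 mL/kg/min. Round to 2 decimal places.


One MET = 3.5 mL/kg/min
Number of METs = 52.13 / 3.5
= 14.89 METs

14.89 METs


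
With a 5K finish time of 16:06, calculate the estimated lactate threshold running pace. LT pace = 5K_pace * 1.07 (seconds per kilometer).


Race duration = 966 s for 5 km
Average pace = 966 / 5 = 193.2 s/km
LT pace = 193.2 * 1.07
= 206.72 s/km

206.72 s/km


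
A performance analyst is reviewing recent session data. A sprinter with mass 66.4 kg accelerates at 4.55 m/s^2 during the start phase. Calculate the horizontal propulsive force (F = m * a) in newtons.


F = m * a
= 66.4 * 4.55
= 302.12 N

302.12 N


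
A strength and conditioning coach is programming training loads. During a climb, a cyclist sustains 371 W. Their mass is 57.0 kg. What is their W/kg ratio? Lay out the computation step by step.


Power-to-weight = 371 W / 57.0 kg
= 6.509 W/kg

6.509 W/kg


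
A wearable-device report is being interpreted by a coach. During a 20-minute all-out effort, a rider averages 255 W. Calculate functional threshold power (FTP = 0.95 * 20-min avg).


FTP = 0.95 * 255
= 242.25 W

242.25 W


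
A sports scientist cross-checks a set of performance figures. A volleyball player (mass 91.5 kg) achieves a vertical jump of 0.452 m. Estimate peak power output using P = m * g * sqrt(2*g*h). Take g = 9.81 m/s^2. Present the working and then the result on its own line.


2 * g * h = 2 * 9.81 * 0.452 = 8.86824
sqrt(8.86824) = 2.977959 m/s
P = 91.5 * 9.81 * 2.977959 = 2673.06 W

2673.06 W


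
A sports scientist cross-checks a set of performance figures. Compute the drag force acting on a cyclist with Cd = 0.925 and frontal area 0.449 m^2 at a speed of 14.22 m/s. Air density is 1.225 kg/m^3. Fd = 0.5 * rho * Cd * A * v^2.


Step 1: v^2 = 202.2084
Step 2: Fd = 0.5 * 1.225 * 0.925 * 0.449 * 202.2084
= 51.439 N

51.439 N


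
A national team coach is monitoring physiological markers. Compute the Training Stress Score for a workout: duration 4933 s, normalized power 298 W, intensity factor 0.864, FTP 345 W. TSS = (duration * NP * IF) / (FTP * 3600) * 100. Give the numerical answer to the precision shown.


Product = 4933 * 298 * 0.864 = 1270109.376
Base = 345 * 3600 = 1242000
TSS = 1270109.376 / 1242000 * 100 = 102.26

102.26 TSS


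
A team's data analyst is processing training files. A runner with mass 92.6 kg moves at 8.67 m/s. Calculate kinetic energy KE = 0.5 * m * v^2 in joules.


v^2 = 8.67^2 = 75.1689
KE = 0.5 * 92.6 * 75.1689
= 3480.32 J

3480.32 J


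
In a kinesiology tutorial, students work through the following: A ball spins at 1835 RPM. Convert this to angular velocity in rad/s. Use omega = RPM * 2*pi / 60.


omega = 1835 * 2 * pi / 60
= 1835 * 6.28318531 / 60
= 11529.645 / 60
= 192.161 rad/s

192.161 rad/s


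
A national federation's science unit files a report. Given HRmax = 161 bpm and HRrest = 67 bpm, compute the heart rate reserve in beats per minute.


Heart rate reserve = maximum HR minus resting HR
HRR = 161 - 67 = 94 bpm

94 bpm


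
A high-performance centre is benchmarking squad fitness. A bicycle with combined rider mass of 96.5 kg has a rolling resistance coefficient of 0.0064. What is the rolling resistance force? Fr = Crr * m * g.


Fr = 0.0064 * 96.5 * 9.81
= 0.6176 * 9.81
= 6.059 N

6.059 N


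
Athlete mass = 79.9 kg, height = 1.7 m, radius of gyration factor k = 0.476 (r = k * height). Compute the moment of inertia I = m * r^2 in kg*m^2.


r = k * height = 0.476 * 1.7 = 0.8092 m
r^2 = 0.8092^2 = 0.654805
I = 79.9 * 0.654805 = 52.319 kg*m^2

52.319 kg*m^2


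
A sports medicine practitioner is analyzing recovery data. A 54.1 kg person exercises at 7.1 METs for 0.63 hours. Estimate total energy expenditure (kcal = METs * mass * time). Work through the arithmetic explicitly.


Energy = METs * mass(kg) * time(h)
= 7.1 * 54.1 * 0.63
= 241.99 kcal

241.99 kcal


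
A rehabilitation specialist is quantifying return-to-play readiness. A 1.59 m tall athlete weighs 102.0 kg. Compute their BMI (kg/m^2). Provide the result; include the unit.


height^2 = 2.5281 m^2
BMI = 102.0 / 2.5281 = 40.35 kg/m^2

40.35 kg/m^2


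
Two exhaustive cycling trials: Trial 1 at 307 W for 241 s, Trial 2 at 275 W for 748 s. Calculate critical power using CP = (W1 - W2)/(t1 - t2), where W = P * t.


W1 = 307 * 241 = 73987 J
W2 = 275 * 748 = 205700 J
CP = (73987 - 205700) / (241 - 748)
= -131713 / -507
= 259.79 W

259.79 W


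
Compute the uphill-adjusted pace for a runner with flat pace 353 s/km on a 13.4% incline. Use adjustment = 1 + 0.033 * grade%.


Adjustment factor = 1 + 0.033 * 13.4 = 1.4422
Grade-adjusted pace = 353 * 1.4422 = 509.1 s/km

509.1 s/km


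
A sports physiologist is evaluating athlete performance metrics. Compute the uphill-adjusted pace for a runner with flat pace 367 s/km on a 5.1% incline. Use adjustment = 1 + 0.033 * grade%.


Adjustment factor = 1 + 0.033 * 5.1 = 1.1683
Grade-adjusted pace = 367 * 1.1683 = 428.77 s/km

428.77 s/km


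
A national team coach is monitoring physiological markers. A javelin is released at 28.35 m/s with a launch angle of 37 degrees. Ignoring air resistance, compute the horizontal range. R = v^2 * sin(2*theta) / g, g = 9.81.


Launch speed squared = 803.7225
sin(2 * 37 deg) = 0.961262
Range = 803.7225 * 0.961262 / 9.81
= 78.755 m

78.755 m


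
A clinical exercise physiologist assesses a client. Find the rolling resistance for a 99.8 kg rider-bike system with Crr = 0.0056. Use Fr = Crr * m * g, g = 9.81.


m * g = 99.8 * 9.81 = 979.038 N
Fr = 0.0056 * 979.038 = 5.483 N

5.483 N


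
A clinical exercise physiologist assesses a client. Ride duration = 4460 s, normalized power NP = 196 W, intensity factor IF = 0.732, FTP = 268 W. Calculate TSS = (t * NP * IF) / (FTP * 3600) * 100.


Numerator = 4460 * 196 * 0.732 = 639885.12
Denominator = 268 * 3600 = 964800
TSS = 639885.12 / 964800 * 100
= 66.32

66.32 TSS


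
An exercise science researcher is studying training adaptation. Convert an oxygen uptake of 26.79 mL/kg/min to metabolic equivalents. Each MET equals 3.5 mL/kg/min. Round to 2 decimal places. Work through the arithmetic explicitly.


One MET = 3.5 mL/kg/min
Number of METs = 26.79 / 3.5
= 7.65 METs

7.65 METs


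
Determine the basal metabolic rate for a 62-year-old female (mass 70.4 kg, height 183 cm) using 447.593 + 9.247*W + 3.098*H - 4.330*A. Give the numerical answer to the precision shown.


BMR = 447.593 + 9.247*70.4 + 3.098*183 - 4.330*62
= 1397.06 kcal/day

1397.06 kcal/day


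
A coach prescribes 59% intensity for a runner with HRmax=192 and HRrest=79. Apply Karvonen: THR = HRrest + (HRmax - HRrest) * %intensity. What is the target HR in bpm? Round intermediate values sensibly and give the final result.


Heart rate reserve = 192 - 79 = 113
Intensity fraction = 59 / 100 = 0.59
THR = 79 + 113 * 0.59 = 145.67 bpm

145.67 bpm


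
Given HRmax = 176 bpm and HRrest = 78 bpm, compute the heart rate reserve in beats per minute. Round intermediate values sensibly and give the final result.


Heart rate reserve = maximum HR minus resting HR
HRR = 176 - 78 = 98 bpm

98 bpm


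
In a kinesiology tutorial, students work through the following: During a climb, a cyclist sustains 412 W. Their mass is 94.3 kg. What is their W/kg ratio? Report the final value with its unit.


Power-to-weight = 412 W / 94.3 kg
= 4.369 W/kg

4.369 W/kg


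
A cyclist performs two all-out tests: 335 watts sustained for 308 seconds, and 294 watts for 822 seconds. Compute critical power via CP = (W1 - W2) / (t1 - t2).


W1 = P1 * t1 = 335 * 308 = 103180 J
W2 = P2 * t2 = 294 * 822 = 241668 J
CP = (103180 - 241668) / (308 - 822)
= 269.43 W

269.43 W


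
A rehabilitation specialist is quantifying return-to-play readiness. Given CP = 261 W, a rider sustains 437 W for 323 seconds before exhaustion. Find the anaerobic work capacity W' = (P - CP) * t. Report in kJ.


Excess power = 437 - 261 = 176 W
Work above CP = 176 * 323 = 56848 J
W' = 56.848 kJ

56.848 kJ


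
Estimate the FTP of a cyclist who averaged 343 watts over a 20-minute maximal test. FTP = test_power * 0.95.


FTP = 343 * 0.95 = 325.85 W

325.85 W


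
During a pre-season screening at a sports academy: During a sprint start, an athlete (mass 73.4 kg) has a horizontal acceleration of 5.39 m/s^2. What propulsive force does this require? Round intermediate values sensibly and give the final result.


Propulsive force = mass * acceleration
= 73.4 kg * 5.39 m/s^2
= 395.63 N

395.63 N


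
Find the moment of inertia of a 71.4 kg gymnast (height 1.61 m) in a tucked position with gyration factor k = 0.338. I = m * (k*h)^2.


Radius of gyration = 0.338 * 1.61 = 0.54418 m
I = 71.4 * 0.54418^2
= 71.4 * 0.296132
= 21.144 kg*m^2

21.144 kg*m^2


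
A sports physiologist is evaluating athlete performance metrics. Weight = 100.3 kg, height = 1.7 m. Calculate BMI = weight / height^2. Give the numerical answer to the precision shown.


height^2 = 1.7^2 = 2.89
BMI = 100.3 / 2.89 = 34.71 kg/m^2

34.71 kg/m^2


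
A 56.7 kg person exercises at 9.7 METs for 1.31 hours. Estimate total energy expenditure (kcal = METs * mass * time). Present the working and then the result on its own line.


Energy = METs * mass(kg) * time(h)
= 9.7 * 56.7 * 1.31
= 720.49 kcal

720.49 kcal


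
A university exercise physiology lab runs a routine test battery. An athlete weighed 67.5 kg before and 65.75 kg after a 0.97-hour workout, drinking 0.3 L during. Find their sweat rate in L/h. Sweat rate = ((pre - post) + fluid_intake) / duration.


Body mass change = 1.75 kg
Total sweat loss = 1.75 + 0.3 = 2.05 L
Rate = 2.05 / 0.97 = 2.113 L/h

2.113 L/h


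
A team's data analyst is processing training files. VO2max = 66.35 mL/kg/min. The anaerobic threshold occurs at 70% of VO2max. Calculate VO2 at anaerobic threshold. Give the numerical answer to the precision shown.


AT fraction = 70 / 100 = 0.7
AT VO2 = 66.35 * 0.7
= 46.45 mL/kg/min

46.45 mL/kg/min


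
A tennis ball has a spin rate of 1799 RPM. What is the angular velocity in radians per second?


Convert RPM to rad/s: multiply by 2*pi and divide by 60
omega = 1799 * 2 * pi / 60
= 188.391 rad/s

188.391 rad/s


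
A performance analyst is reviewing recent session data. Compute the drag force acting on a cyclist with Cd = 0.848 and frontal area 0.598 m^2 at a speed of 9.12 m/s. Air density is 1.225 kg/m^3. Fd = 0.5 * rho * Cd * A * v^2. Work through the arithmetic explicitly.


Step 1: v^2 = 83.1744
Step 2: Fd = 0.5 * 1.225 * 0.848 * 0.598 * 83.1744
= 25.834 N

25.834 N


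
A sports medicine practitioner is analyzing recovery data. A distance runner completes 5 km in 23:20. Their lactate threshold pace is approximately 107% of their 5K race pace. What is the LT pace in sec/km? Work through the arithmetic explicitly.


Convert to seconds: 23 min 20 s = 1400 s
Pace per km = 1400 / 5 = 280.0 s/km
LT pace = 280.0 * 1.07 = 299.6 s/km

299.6 s/km


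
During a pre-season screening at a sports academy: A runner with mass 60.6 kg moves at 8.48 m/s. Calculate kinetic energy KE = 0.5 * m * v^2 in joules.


v^2 = 8.48^2 = 71.9104
KE = 0.5 * 60.6 * 71.9104
= 2178.89 J

2178.89 J


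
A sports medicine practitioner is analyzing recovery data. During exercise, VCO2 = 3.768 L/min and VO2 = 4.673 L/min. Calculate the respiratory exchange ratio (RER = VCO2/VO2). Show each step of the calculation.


RER = VCO2 / VO2
= 3.768 / 4.673
= 0.8063

0.8063


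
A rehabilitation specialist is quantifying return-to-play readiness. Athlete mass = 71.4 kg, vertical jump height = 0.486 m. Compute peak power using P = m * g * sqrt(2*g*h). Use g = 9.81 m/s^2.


sqrt(2 * 9.81 * 0.486) = sqrt(9.53532) = 3.087931 m/s
P = 71.4 * 9.81 * 3.087931
= 2162.89 W

2162.89 W


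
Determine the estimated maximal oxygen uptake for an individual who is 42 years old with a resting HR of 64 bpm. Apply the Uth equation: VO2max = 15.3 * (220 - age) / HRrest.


HRmax = 220 - 42 = 178
VO2max = 15.3 * (178 / 64)
= 15.3 * 2.7813
= 42.55 mL/kg/min

42.55 mL/kg/min


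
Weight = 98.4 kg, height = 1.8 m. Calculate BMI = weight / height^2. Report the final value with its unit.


height^2 = 1.8^2 = 3.24
BMI = 98.4 / 3.24 = 30.37 kg/m^2

30.37 kg/m^2


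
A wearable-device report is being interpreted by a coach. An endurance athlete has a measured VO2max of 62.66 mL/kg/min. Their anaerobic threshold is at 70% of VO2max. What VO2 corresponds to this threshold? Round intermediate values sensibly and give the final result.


Anaerobic threshold VO2 = VO2max * 70%
= 62.66 * 0.7
= 43.86 mL/kg/min

43.86 mL/kg/min


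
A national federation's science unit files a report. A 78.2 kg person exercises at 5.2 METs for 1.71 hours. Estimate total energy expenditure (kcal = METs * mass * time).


Energy = METs * mass(kg) * time(h)
= 5.2 * 78.2 * 1.71
= 695.35 kcal

695.35 kcal


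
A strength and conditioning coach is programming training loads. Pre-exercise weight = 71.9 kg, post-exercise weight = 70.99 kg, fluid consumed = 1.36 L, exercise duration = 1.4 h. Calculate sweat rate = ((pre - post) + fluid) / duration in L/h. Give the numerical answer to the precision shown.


Weight loss = 71.9 - 70.99 = 0.91 kg (approx L)
Total sweat = 0.91 + 1.36 = 2.27 L
Sweat rate = 2.27 / 1.4 = 1.621 L/h

1.621 L/h


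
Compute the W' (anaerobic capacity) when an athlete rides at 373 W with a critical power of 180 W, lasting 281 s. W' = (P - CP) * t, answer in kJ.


Above-CP power = 193 W
Duration = 281 s
W' = 193 * 281 = 54233 J
Convert: 54233 / 1000 = 54.233 kJ

54.233 kJ


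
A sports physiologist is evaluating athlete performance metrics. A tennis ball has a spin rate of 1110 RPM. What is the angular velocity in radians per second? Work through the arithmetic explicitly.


Convert RPM to rad/s: multiply by 2*pi and divide by 60
omega = 1110 * 2 * pi / 60
= 116.239 rad/s

116.239 rad/s


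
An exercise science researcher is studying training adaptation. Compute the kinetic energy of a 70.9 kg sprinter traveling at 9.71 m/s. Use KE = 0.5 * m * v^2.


Velocity squared = 94.2841
KE = 0.5 * 70.9 * 94.2841 = 3342.37 J

3342.37 J


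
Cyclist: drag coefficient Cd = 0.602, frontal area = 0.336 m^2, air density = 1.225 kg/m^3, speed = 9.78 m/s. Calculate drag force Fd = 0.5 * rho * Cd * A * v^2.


v^2 = 9.78^2 = 95.6484
Fd = 0.5 * 1.225 * 0.602 * 0.336 * 95.6484
= 11.85 N

11.85 N


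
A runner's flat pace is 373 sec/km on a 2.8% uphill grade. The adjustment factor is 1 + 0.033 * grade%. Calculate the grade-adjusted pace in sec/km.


Factor = 1 + 0.033 * 2.8 = 1.0924
Adjusted pace = 373 * 1.0924
= 407.47 sec/km

407.47 s/km


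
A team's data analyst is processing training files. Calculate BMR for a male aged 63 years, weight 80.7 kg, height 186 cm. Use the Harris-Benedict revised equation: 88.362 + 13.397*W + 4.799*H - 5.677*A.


Substituting values:
W term = 13.397 * 80.7 = 1081.1379
H term = 4.799 * 186 = 892.614
A term = 5.677 * 63 = 357.651
BMR = 1704.46 kcal/day

1704.46 kcal/day


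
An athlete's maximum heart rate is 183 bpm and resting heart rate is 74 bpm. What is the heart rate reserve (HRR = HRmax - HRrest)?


HRR = HRmax - HRrest
= 183 - 74
= 109 bpm

109 bpm


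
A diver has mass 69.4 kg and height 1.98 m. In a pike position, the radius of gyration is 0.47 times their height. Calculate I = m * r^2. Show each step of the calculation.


r = 0.47 * 1.98 = 0.9306 m
I = m * r^2 = 69.4 * 0.866016 = 60.102 kg*m^2

60.102 kg*m^2


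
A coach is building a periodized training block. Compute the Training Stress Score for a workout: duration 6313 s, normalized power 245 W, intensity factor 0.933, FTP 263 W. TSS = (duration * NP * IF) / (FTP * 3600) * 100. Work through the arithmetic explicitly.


Product = 6313 * 245 * 0.933 = 1443057.105
Base = 263 * 3600 = 946800
TSS = 1443057.105 / 946800 * 100 = 152.41

152.41 TSS


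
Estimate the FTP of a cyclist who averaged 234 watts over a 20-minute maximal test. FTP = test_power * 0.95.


FTP = 234 * 0.95 = 222.3 W

222.3 W


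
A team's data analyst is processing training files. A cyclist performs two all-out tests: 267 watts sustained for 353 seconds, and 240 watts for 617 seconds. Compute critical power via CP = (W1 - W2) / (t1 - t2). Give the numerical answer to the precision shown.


W1 = P1 * t1 = 267 * 353 = 94251 J
W2 = P2 * t2 = 240 * 617 = 148080 J
CP = (94251 - 148080) / (353 - 617)
= 203.9 W

203.9 W


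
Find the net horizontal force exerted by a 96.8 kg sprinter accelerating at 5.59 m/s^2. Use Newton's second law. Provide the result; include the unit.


Newton's second law: F = m * a
F = 96.8 * 5.59 = 541.11 N

541.11 N


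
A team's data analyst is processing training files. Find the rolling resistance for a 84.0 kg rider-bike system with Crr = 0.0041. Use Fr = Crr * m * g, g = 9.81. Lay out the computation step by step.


m * g = 84.0 * 9.81 = 824.04 N
Fr = 0.0041 * 824.04 = 3.379 N

3.379 N


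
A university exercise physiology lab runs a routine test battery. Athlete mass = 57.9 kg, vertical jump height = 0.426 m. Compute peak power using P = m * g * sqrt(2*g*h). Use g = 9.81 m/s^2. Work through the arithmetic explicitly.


sqrt(2 * 9.81 * 0.426) = sqrt(8.35812) = 2.891041 m/s
P = 57.9 * 9.81 * 2.891041
= 1642.11 W

1642.11 W


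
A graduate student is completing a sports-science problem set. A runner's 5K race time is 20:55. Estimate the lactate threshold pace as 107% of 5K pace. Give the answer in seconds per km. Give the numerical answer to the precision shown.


Total race time = 20*60 + 55 = 1255 seconds
5K pace = 1255 / 5 = 251.0 sec/km
LT pace = 251.0 * 1.07 = 268.57 sec/km

268.57 s/km


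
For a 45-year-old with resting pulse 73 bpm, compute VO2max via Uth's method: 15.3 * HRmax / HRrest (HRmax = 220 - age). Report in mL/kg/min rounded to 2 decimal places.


Step 1: HRmax = 220 - 45 = 175 bpm
Step 2: Ratio = 175 / 73 = 2.3973
Step 3: VO2max = 15.3 * 2.3973 = 36.68 mL/kg/min

36.68 mL/kg/min


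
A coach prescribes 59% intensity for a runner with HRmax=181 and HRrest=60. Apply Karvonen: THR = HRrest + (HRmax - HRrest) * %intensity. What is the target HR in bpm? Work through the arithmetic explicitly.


Heart rate reserve = 181 - 60 = 121
Intensity fraction = 59 / 100 = 0.59
THR = 60 + 121 * 0.59 = 131.39 bpm

131.39 bpm


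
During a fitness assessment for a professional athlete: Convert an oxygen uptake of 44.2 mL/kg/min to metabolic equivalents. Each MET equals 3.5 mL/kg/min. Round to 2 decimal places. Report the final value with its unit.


One MET = 3.5 mL/kg/min
Number of METs = 44.2 / 3.5
= 12.63 METs

12.63 METs


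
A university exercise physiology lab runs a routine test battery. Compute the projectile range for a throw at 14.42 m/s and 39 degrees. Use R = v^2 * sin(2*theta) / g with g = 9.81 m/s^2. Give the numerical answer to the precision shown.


Two times the angle = 78 degrees
sin(78) = 0.978148
R = 207.9364 * 0.978148 / 9.81 = 20.733 m

20.733 m


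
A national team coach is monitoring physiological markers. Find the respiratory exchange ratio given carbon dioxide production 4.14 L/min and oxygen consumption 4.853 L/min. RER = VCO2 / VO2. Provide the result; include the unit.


VCO2 = 4.14 L/min
VO2 = 4.853 L/min
RER = 4.14 / 4.853 = 0.8531

0.8531


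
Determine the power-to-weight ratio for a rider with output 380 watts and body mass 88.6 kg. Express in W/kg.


P/W = 380 / 88.6 = 4.289 W/kg

4.289 W/kg


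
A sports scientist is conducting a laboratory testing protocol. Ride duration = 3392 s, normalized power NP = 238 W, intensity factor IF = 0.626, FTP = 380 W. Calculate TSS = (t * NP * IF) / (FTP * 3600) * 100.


Numerator = 3392 * 238 * 0.626 = 505367.296
Denominator = 380 * 3600 = 1368000
TSS = 505367.296 / 1368000 * 100
= 36.94

36.94 TSS


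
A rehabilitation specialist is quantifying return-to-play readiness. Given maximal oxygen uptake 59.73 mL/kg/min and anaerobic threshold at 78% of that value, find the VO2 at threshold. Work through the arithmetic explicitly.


Percentage as decimal = 0.78
VO2 at AT = 59.73 * 0.78 = 46.59 mL/kg/min

46.59 mL/kg/min


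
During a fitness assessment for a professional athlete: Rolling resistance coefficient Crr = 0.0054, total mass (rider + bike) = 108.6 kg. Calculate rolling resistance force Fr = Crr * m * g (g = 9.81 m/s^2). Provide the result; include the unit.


Fr = Crr * m * g
= 0.0054 * 108.6 * 9.81
= 5.753 N

5.753 N


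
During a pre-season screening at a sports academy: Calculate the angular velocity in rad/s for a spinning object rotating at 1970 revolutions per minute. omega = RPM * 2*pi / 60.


omega = RPM * 2*pi / 60
= 1970 * 6.28318531 / 60
= 206.298 rad/s

206.298 rad/s


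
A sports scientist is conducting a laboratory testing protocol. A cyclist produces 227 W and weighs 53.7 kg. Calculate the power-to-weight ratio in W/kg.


P/W = power / mass
= 227 / 53.7
= 4.227 W/kg

4.227 W/kg


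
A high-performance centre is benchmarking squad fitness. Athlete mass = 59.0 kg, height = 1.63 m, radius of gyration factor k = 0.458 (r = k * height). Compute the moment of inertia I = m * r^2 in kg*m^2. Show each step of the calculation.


r = k * height = 0.458 * 1.63 = 0.74654 m
r^2 = 0.74654^2 = 0.557322
I = 59.0 * 0.557322 = 32.882 kg*m^2

32.882 kg*m^2


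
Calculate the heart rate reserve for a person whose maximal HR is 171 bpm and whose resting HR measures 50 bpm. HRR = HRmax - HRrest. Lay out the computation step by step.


HRmax = 171 bpm
HRrest = 50 bpm
HRR = 171 - 50 = 121 bpm

121 bpm


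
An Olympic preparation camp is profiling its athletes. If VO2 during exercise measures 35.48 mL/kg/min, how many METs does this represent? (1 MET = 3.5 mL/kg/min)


METs = VO2 / 3.5 = 35.48 / 3.5 = 10.14

10.14 METs


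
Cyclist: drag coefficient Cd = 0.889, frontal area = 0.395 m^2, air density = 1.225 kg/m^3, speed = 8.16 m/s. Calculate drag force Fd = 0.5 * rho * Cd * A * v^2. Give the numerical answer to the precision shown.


v^2 = 8.16^2 = 66.5856
Fd = 0.5 * 1.225 * 0.889 * 0.395 * 66.5856
= 14.321 N

14.321 N


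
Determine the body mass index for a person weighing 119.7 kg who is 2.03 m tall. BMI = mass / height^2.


BMI = mass / height^2
= 119.7 / 2.03^2
= 119.7 / 4.1209
= 29.05 kg/m^2

29.05 kg/m^2


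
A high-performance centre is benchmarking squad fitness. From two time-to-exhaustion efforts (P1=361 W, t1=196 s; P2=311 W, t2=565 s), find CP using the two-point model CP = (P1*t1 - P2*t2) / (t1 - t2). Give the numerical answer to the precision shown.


Work in trial 1 = 70756 J
Work in trial 2 = 175715 J
Delta work = -104959 J
Delta time = -369 s
CP = -104959 / -369 = 284.44 W

284.44 W


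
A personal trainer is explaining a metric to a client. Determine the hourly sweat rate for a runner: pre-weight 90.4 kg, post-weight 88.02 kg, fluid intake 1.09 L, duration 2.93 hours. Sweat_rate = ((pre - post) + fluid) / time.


Mass lost = 90.4 - 88.02 = 2.38 kg
Add fluid consumed: 2.38 + 1.09 = 3.47 L total sweat
Sweat rate = 3.47 / 2.93 = 1.184 L/h

1.184 L/h


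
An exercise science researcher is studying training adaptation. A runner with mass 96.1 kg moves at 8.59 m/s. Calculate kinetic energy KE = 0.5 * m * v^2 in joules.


v^2 = 8.59^2 = 73.7881
KE = 0.5 * 96.1 * 73.7881
= 3545.52 J

3545.52 J


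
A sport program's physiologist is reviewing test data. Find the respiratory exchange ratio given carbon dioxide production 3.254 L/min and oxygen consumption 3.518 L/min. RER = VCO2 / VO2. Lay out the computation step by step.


VCO2 = 3.254 L/min
VO2 = 3.518 L/min
RER = 3.254 / 3.518 = 0.925

0.925


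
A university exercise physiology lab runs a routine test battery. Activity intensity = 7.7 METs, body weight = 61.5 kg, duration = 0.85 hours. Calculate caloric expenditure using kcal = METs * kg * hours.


kcal = 7.7 * 61.5 * 0.85
= 473.55 * 0.85
= 402.52 kcal

402.52 kcal


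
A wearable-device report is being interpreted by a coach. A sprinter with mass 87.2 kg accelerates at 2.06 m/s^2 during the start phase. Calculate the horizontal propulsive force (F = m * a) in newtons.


F = m * a
= 87.2 * 2.06
= 179.63 N

179.63 N


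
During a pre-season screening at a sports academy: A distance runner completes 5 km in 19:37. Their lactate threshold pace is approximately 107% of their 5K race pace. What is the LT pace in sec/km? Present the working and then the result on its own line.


Convert to seconds: 19 min 37 s = 1177 s
Pace per km = 1177 / 5 = 235.4 s/km
LT pace = 235.4 * 1.07 = 251.88 s/km

251.88 s/km


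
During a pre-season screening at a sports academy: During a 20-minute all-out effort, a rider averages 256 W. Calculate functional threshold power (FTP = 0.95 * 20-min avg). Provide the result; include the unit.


FTP = 0.95 * 256
= 243.2 W

243.2 W


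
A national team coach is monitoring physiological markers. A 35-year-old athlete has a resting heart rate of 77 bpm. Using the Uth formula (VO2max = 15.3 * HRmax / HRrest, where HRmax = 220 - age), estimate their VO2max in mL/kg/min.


HRmax = 220 - 35 = 185 bpm
Ratio = HRmax / HRrest = 185 / 77 = 2.4026
VO2max = 15.3 * 2.4026 = 36.76 mL/kg/min

36.76 mL/kg/min


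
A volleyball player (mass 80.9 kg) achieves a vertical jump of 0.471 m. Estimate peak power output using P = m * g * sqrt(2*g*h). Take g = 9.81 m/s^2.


2 * g * h = 2 * 9.81 * 0.471 = 9.24102
sqrt(9.24102) = 3.039905 m/s
P = 80.9 * 9.81 * 3.039905 = 2412.56 W

2412.56 W


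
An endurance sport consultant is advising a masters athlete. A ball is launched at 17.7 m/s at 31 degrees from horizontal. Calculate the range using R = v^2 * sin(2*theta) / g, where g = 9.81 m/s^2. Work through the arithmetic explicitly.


sin(2 * 31) = sin(62) = 0.882948
v^2 = 17.7^2 = 313.29
R = 313.29 * 0.882948 / 9.81
= 28.198 m

28.198 m


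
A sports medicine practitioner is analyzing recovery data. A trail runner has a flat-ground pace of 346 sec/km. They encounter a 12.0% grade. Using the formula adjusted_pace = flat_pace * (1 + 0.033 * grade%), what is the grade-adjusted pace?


Grade factor = 1 + 0.033 * 12.0 = 1.396
Adjusted = 346 * 1.396 = 483.02 sec/km

483.02 s/km


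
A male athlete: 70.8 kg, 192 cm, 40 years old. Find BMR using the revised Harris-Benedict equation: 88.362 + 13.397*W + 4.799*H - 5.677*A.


Intercept = 88.362
Weight contribution = 13.397 * 70.8 = 948.5076
Height contribution = 4.799 * 192 = 921.408
Age contribution = 5.677 * 40 = 227.08
BMR = 88.362 + 948.5076 + 921.408 - 227.08
= 1731.2 kcal/day

1731.2 kcal/day


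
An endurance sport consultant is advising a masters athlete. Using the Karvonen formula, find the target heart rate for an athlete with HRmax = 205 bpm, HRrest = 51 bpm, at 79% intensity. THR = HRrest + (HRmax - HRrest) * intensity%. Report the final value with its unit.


HRR = 205 - 51 = 154
THR = 51 + 154 * 0.79
= 51 + 121.66
= 172.66 bpm

172.66 bpm


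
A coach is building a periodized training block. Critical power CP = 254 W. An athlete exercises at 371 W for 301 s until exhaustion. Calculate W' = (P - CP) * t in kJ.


P - CP = 371 - 254 = 117 W
W' = 117 * 301 = 35217 J
= 35217 / 1000 = 35.217 kJ

35.217 kJ


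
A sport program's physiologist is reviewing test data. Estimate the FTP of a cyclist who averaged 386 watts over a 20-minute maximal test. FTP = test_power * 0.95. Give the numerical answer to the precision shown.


FTP = 386 * 0.95 = 366.7 W

366.7 W


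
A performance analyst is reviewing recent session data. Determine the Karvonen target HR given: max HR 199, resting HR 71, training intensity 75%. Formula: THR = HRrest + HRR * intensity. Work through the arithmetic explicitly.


HRR = HRmax - HRrest = 199 - 71 = 128
THR = 71 + 128 * 0.75
= 167.0 bpm

167.0 bpm


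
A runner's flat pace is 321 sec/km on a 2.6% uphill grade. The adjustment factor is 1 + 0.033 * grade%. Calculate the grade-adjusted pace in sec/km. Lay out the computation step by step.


Factor = 1 + 0.033 * 2.6 = 1.0858
Adjusted pace = 321 * 1.0858
= 348.54 sec/km

348.54 s/km


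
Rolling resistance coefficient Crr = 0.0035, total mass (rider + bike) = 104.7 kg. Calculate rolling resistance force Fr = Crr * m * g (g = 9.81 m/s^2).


Fr = Crr * m * g
= 0.0035 * 104.7 * 9.81
= 3.595 N

3.595 N


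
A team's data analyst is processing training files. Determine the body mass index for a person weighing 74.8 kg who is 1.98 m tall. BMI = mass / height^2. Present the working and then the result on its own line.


BMI = mass / height^2
= 74.8 / 1.98^2
= 74.8 / 3.9204
= 19.08 kg/m^2

19.08 kg/m^2


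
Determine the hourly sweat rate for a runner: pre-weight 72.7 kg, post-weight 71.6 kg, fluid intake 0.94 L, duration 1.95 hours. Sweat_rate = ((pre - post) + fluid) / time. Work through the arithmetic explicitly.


Mass lost = 72.7 - 71.6 = 1.1 kg
Add fluid consumed: 1.1 + 0.94 = 2.04 L total sweat
Sweat rate = 2.04 / 1.95 = 1.046 L/h

1.046 L/h


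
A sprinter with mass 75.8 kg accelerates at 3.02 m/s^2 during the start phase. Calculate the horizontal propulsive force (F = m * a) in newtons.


F = m * a
= 75.8 * 3.02
= 228.92 N

228.92 N


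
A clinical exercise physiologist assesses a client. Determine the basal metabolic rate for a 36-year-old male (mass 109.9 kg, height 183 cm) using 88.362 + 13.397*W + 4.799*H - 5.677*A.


BMR = 88.362 + 13.397*109.9 + 4.799*183 - 5.677*36
= 2234.54 kcal/day

2234.54 kcal/day


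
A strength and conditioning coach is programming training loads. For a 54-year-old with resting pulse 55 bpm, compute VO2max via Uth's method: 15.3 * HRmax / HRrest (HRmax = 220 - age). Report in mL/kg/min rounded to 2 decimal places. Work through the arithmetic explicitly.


Step 1: HRmax = 220 - 54 = 166 bpm
Step 2: Ratio = 166 / 55 = 3.0182
Step 3: VO2max = 15.3 * 3.0182 = 46.18 mL/kg/min

46.18 mL/kg/min


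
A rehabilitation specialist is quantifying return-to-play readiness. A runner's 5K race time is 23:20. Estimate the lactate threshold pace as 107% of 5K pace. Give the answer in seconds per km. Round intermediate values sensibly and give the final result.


Total race time = 23*60 + 20 = 1400 seconds
5K pace = 1400 / 5 = 280.0 sec/km
LT pace = 280.0 * 1.07 = 299.6 sec/km

299.6 s/km


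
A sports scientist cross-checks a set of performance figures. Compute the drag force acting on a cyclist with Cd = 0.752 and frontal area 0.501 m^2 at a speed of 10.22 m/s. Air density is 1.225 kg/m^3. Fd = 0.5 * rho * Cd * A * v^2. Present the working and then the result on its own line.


Step 1: v^2 = 104.4484
Step 2: Fd = 0.5 * 1.225 * 0.752 * 0.501 * 104.4484
= 24.103 N

24.103 N


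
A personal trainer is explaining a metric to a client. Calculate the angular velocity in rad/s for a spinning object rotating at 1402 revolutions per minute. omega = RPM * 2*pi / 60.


omega = RPM * 2*pi / 60
= 1402 * 6.28318531 / 60
= 146.817 rad/s

146.817 rad/s


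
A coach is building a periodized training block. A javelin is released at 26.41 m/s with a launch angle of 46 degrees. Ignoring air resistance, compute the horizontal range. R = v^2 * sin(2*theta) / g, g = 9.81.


Launch speed squared = 697.4881
sin(2 * 46 deg) = 0.999391
Range = 697.4881 * 0.999391 / 9.81
= 71.056 m

71.056 m


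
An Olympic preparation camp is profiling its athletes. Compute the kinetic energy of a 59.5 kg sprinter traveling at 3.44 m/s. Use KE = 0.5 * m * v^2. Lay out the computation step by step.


Velocity squared = 11.8336
KE = 0.5 * 59.5 * 11.8336 = 352.05 J

352.05 J


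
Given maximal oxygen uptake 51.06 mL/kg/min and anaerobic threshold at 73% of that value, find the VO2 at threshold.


Percentage as decimal = 0.73
VO2 at AT = 51.06 * 0.73 = 37.27 mL/kg/min

37.27 mL/kg/min


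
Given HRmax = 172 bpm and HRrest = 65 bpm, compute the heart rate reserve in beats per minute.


Heart rate reserve = maximum HR minus resting HR
HRR = 172 - 65 = 107 bpm

107 bpm


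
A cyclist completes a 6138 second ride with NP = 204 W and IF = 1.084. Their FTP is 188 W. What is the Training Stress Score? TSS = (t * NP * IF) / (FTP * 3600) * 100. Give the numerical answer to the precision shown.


t * NP * IF = 6138 * 204 * 1.084 = 1357332.768
FTP * 3600 = 676800
TSS = (1357332.768 / 676800) * 100 = 200.55

200.55 TSS


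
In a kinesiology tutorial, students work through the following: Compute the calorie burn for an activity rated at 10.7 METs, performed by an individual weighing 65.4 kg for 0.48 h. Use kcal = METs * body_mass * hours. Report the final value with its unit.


Product of METs and mass = 10.7 * 65.4 = 699.78
Total kcal = 699.78 * 0.48 = 335.89 kcal

335.89 kcal


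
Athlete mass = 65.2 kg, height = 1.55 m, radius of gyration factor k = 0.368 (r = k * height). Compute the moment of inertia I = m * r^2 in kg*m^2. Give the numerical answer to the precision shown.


r = k * height = 0.368 * 1.55 = 0.5704 m
r^2 = 0.5704^2 = 0.325356
I = 65.2 * 0.325356 = 21.213 kg*m^2

21.213 kg*m^2
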